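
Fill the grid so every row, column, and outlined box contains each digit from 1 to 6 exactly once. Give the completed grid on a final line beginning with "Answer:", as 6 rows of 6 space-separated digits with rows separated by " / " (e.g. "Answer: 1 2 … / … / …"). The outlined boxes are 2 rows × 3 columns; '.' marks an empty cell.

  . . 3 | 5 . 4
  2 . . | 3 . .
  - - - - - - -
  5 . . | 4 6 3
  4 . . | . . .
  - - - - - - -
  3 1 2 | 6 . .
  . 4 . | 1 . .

Step 1. [r1c2∈{6}] r1c2 is down to just 6, so r1c2=6.
Step 2. [r6c3∈{5,6}] box 5 places 5 nowhere but r6c3. So r6c3=5.
Step 3. [r2c5∈{1}] only 1 remains possible at r2c5. So r2c5=1.
Step 4. [r4c6∈{1,2,5}] in col 6, 1 fits only at r4c6. So r4c6=1.
Step 5. [r1c5∈{2}] r1c5 is down to just 2 ⇒ r1c5=2.
Step 6. [r4c5∈{5}] r4c5's peers cover all but 5, so r4c5=5.
Step 7. [r4c4∈{2}] only 2 remains possible at r4c4, so r4c4=2.
Step 8. [r2c3∈{4}] only 4 remains possible at r2c3, so r2c3=4.
Step 9. [r6c6∈{2}] r6c6's peers cover all but 2, so r6c6=2.
Step 10. [r2c2∈{5}] r2c2 is down to just 5, so r2c2=5.
Step 11. [r6c1∈{6}] r6c1 has the single candidate 6. So r6c1=6.
Step 12. [r3c3∈{1}] r3c3 has the single candidate 1, so r3c3=1.
Step 13. [r3c2∈{2}] r3c2's peers cover all but 2, so r3c2=2.
Step 14. [r5c6∈{5}] r5c6 is down to just 5. So r5c6=5.
Step 15. [r5c5∈{4}] r5c5 is down to just 4 ⇒ r5c5=4.
Step 16. [r1c1∈{1}] r1c1 is down to just 1, so r1c1=1.
Step 17. [r6c5∈{3}] r6c5 has the single candidate 3 ⇒ r6c5=3.
Step 18. [r4c2∈{3}] nothing but 3 survives at r4c2, so r4c2=3.
Step 19. [r4c3∈{6}] only 6 remains possible at r4c3 ⇒ r4c3=6.
Step 20. [r2c6∈{6}] r2c6's peers cover all but 6, so r2c6=6.

Answer: 1 6 3 5 2 4 / 2 5 4 3 1 6 / 5 2 1 4 6 3 / 4 3 6 2 5 1 / 3 1 2 6 4 5 / 6 4 5 1 3 2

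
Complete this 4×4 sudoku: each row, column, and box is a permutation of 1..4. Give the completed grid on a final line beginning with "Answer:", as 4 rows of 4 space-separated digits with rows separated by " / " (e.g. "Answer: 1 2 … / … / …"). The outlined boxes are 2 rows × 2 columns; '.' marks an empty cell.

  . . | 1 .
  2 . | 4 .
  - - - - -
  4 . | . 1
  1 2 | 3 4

Step 1. [r1c1∈{3}] r1c1 is down to just 3, so r1c1=3.
Step 2. [r1c4∈{2}] only 2 remains possible at r1c4, so r1c4=2.
Step 3. [r2c2∈{1}] r2c2 has the single candidate 1, so r2c2=1.
Step 4. [r2c4∈{3}] r2c4 is down to just 3. So r2c4=3.
Step 5. [r3c2∈{3}] only 3 remains possible at r3c2, so r3c2=3.
Step 6. [r3c3∈{2}] only 2 remains possible at r3c3, so r3c3=2.
Step 7. [r1c2∈{4}] nothing but 4 survives at r1c2, so r1c2=4.

Answer: 3 4 1 2 / 2 1 4 3 / 4 3 2 1 / 1 2 3 4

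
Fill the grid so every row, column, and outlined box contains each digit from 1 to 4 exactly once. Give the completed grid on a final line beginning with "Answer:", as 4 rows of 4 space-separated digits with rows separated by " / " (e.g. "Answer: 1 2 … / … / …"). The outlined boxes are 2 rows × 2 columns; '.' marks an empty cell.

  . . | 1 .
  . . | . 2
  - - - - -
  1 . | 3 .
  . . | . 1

Step 1. [r3c2∈{2,4}] in row 3, 2 fits only at r3c2 ⇒ r3c2=2.
Step 2. [r2c3∈{4}] r2c3 has the single candidate 4, so r2c3=4.
Step 3. [r2c1∈{3}] r2c1 has the single candidate 3. So r2c1=3.
Step 4. [r4c1∈{4}] only 4 remains possible at r4c1, so r4c1=4.
Step 5. [r1c1∈{2}] only 2 remains possible at r1c1, so r1c1=2.
Step 6. [r1c2∈{4}] r1c2 has the single candidate 4. So r1c2=4.
Step 7. [r2c2∈{1}] nothing but 1 survives at r2c2. So r2c2=1.
Step 8. [r1c4∈{3}] r1c4's peers cover all but 3 ⇒ r1c4=3.
Step 9. [r4c2∈{3}] only 3 remains possible at r4c2. So r4c2=3.
Step 10. [r4c3∈{2}] only 2 remains possible at r4c3. So r4c3=2.
Step 11. [r3c4∈{4}] only 4 remains possible at r3c4. So r3c4=4.

Answer: 2 4 1 3 / 3 1 4 2 / 1 2 3 4 / 4 3 2 1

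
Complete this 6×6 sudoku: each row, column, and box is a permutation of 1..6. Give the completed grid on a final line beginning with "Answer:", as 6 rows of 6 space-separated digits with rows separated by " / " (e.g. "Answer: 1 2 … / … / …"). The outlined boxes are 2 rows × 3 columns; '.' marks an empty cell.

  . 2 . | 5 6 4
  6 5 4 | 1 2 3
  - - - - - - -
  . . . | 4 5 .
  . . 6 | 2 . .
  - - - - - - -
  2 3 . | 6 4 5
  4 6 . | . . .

Step 1. [r3c2∈{1}] r3c2's peers cover all but 1 ⇒ r3c2=1.
Step 2. [r4c5∈{1,3}] 3 has one home in box 4: r4c5 ⇒ r4c5=3.
Step 3. [r5c3∈{1}] only 1 remains possible at r5c3 ⇒ r5c3=1.
Step 4. [r3c1∈{3}] r3c1 has the single candidate 3 ⇒ r3c1=3.
Step 5. [r6c5∈{1}] only 1 remains possible at r6c5, so r6c5=1.
Step 6. [r1c1∈{1}] r1c1 has the single candidate 1 ⇒ r1c1=1.
Step 7. [r6c4∈{3}] nothing but 3 survives at r6c4. So r6c4=3.
Step 8. [r1c3∈{3}] r1c3 has the single candidate 3, so r1c3=3.
Step 9. [r3c6∈{6}] nothing but 6 survives at r3c6 ⇒ r3c6=6.
Step 10. [r4c2∈{4}] r4c2's peers cover all but 4. So r4c2=4.
Step 11. [r6c6∈{2}] only 2 remains possible at r6c6 ⇒ r6c6=2.
Step 12. [r4c6∈{1}] only 1 remains possible at r4c6, so r4c6=1.
Step 13. [r6c3∈{5}] r6c3 is down to just 5. So r6c3=5.
Step 14. [r3c3∈{2}] r3c3 has the single candidate 2, so r3c3=2.
Step 15. [r4c1∈{5}] r4c1 has the single candidate 5 ⇒ r4c1=5.

Answer: 1 2 3 5 6 4 / 6 5 4 1 2 3 / 3 1 2 4 5 6 / 5 4 6 2 3 1 / 2 3 1 6 4 5 / 4 6 5 3 1 2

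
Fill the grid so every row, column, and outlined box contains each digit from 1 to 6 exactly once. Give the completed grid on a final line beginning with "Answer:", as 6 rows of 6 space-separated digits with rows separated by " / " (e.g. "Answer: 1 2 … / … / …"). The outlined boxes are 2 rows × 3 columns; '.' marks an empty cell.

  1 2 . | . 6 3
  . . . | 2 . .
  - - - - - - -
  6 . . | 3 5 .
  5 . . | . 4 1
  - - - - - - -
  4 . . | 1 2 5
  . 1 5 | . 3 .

Step 1. [r1c3∈{4}] r1c3's peers cover all but 4 ⇒ r1c3=4.
Step 2. [r4c2∈{3}] r4c2 has the single candidate 3 ⇒ r4c2=3.
Step 3. [r6c4∈{4,6}] across col 4, 4 lands solely at r6c4, so r6c4=4.
Step 4. [r5c2∈{6}] r5c2 has the single candidate 6, so r5c2=6.
Step 5. [r2c1∈{3}] nothing but 3 survives at r2c1. So r2c1=3.
Step 6. [r3c6∈{2}] r3c6's peers cover all but 2 ⇒ r3c6=2.
Step 7. [r2c6∈{4}] r2c6 has the single candidate 4. So r2c6=4.
Step 8. [r5c3∈{3}] only 3 remains possible at r5c3, so r5c3=3.
Step 9. [r3c3∈{1}] r3c3 is down to just 1. So r3c3=1.
Step 10. [r2c3∈{6}] r2c3 has the single candidate 6 ⇒ r2c3=6.
Step 11. [r4c4∈{6}] r4c4 has the single candidate 6. So r4c4=6.
Step 12. [r6c6∈{6}] nothing but 6 survives at r6c6. So r6c6=6.
Step 13. [r4c3∈{2}] r4c3 has the single candidate 2. So r4c3=2.
Step 14. [r6c1∈{2}] r6c1 is down to just 2. So r6c1=2.
Step 15. [r3c2∈{4}] r3c2 is down to just 4 ⇒ r3c2=4.
Step 16. [r2c5∈{1}] r2c5's peers cover all but 1. So r2c5=1.
Step 17. [r2c2∈{5}] r2c2's peers cover all but 5 ⇒ r2c2=5.
Step 18. [r1c4∈{5}] r1c4's peers cover all but 5, so r1c4=5.

Answer: 1 2 4 5 6 3 / 3 5 6 2 1 4 / 6 4 1 3 5 2 / 5 3 2 6 4 1 / 4 6 3 1 2 5 / 2 1 5 4 3 6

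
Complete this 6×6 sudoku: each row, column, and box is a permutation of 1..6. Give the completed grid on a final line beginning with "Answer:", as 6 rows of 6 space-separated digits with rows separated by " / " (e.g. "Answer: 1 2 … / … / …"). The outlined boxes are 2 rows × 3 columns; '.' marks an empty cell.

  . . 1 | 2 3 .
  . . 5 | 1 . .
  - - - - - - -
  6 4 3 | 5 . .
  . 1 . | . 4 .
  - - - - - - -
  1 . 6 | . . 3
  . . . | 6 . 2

Step 1. [r2c5∈{6}] r2c5's peers cover all but 6. So r2c5=6.
Step 2. [r1c1∈{4}] r1c1's peers cover all but 4, so r1c1=4.
Step 3. [r5c2∈{2,5}] row 5 places 2 nowhere but r5c2 ⇒ r5c2=2.
Step 4. [r6c2∈{3,5}] across col 2, 5 lands solely at r6c2 ⇒ r6c2=5.
Step 5. [r2c1∈{2,3}] row 2 places 2 nowhere but r2c1, so r2c1=2.
Step 6. [r3c5∈{1,2}] 2 has one home in row 3: r3c5, so r3c5=2.
Step 7. [r2c6∈{4}] nothing but 4 survives at r2c6. So r2c6=4.
Step 8. [r4c1∈{5}] r4c1's peers cover all but 5 ⇒ r4c1=5.
Step 9. [r6c3∈{4}] only 4 remains possible at r6c3, so r6c3=4.
Step 10. [r3c6∈{1}] r3c6 is down to just 1, so r3c6=1.
Step 11. [r2c2∈{3}] r2c2 has the single candidate 3. So r2c2=3.
Step 12. [r6c5∈{1}] r6c5 has the single candidate 1, so r6c5=1.
Step 13. [r4c3∈{2}] nothing but 2 survives at r4c3. So r4c3=2.
Step 14. [r4c6∈{6}] r4c6's peers cover all but 6 ⇒ r4c6=6.
Step 15. [r4c4∈{3}] r4c4 is down to just 3 ⇒ r4c4=3.
Step 16. [r6c1∈{3}] r6c1 has the single candidate 3. So r6c1=3.
Step 17. [r5c4∈{4}] only 4 remains possible at r5c4, so r5c4=4.
Step 18. [r1c6∈{5}] only 5 remains possible at r1c6 ⇒ r1c6=5.
Step 19. [r1c2∈{6}] r1c2 has the single candidate 6, so r1c2=6.
Step 20. [r5c5∈{5}] only 5 remains possible at r5c5, so r5c5=5.

Answer: 4 6 1 2 3 5 / 2 3 5 1 6 4 / 6 4 3 5 2 1 / 5 1 2 3 4 6 / 1 2 6 4 5 3 / 3 5 4 6 1 2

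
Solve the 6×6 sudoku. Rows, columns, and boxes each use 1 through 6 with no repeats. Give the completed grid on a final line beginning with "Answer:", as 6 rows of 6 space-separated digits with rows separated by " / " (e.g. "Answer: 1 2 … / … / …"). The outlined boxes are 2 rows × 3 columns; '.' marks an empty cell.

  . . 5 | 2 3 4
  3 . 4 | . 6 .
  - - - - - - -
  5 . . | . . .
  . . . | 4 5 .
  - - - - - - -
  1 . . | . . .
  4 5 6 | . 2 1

Step 1. [r4c1∈{2,6}] in col 1, 2 fits only at r4c1 ⇒ r4c1=2.
Step 2. [r1c2∈{1,6}] in row 1, 1 fits only at r1c2 ⇒ r1c2=1.
Step 3. [r6c4∈{3}] r6c4 is down to just 3. So r6c4=3.
Step 4. [r3c5∈{1}] r3c5 is down to just 1, so r3c5=1.
Step 5. [r3c3∈{3}] r3c3 has the single candidate 3, so r3c3=3.
Step 6. [r3c4∈{6}] only 6 remains possible at r3c4, so r3c4=6.
Step 7. [r2c6∈{5}] r2c6 has the single candidate 5, so r2c6=5.
Step 8. [r5c3∈{2}] r5c3's peers cover all but 2, so r5c3=2.
Step 9. [r4c3∈{1}] r4c3 has the single candidate 1. So r4c3=1.
Step 10. [r2c4∈{1}] r2c4 is down to just 1, so r2c4=1.
Step 11. [r4c2∈{6}] only 6 remains possible at r4c2 ⇒ r4c2=6.
Step 12. [r5c6∈{6}] r5c6 has the single candidate 6 ⇒ r5c6=6.
Step 13. [r3c6∈{2}] nothing but 2 survives at r3c6, so r3c6=2.
Step 14. [r2c2∈{2}] r2c2 is down to just 2 ⇒ r2c2=2.
Step 15. [r5c5∈{4}] r5c5 is down to just 4, so r5c5=4.
Step 16. [r5c4∈{5}] nothing but 5 survives at r5c4. So r5c4=5.
Step 17. [r5c2∈{3}] only 3 remains possible at r5c2 ⇒ r5c2=3.
Step 18. [r3c2∈{4}] only 4 remains possible at r3c2, so r3c2=4.
Step 19. [r1c1∈{6}] r1c1's peers cover all but 6, so r1c1=6.
Step 20. [r4c6∈{3}] nothing but 3 survives at r4c6. So r4c6=3.

Answer: 6 1 5 2 3 4 / 3 2 4 1 6 5 / 5 4 3 6 1 2 / 2 6 1 4 5 3 / 1 3 2 5 4 6 / 4 5 6 3 2 1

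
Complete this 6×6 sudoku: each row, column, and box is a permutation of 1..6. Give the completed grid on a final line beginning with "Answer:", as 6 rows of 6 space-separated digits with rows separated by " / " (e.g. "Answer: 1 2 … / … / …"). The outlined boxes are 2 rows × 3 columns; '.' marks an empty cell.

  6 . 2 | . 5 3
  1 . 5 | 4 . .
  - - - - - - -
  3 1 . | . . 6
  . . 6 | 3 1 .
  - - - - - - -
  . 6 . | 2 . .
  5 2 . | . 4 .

Step 1. [r4c6∈{2,4,5}] r4c6 is the only open cell in col 6 admitting 4 ⇒ r4c6=4.
Step 2. [r6c6∈{1}] r6c6 is down to just 1, so r6c6=1.
Step 3. [r5c3∈{1,3,4}] in row 5, 1 fits only at r5c3 ⇒ r5c3=1.
Step 4. [r3c5∈{2}] only 2 remains possible at r3c5. So r3c5=2.
Step 5. [r4c1∈{2}] only 2 remains possible at r4c1, so r4c1=2.
Step 6. [r6c3∈{3}] nothing but 3 survives at r6c3. So r6c3=3.
Step 7. [r2c2∈{3}] r2c2 has the single candidate 3. So r2c2=3.
Step 8. [r2c5∈{6}] r2c5's peers cover all but 6 ⇒ r2c5=6.
Step 9. [r5c6∈{5}] r5c6 has the single candidate 5, so r5c6=5.
Step 10. [r5c1∈{4}] only 4 remains possible at r5c1, so r5c1=4.
Step 11. [r3c4∈{5}] r3c4's peers cover all but 5 ⇒ r3c4=5.
Step 12. [r2c6∈{2}] only 2 remains possible at r2c6 ⇒ r2c6=2.
Step 13. [r1c4∈{1}] r1c4's peers cover all but 1. So r1c4=1.
Step 14. [r4c2∈{5}] nothing but 5 survives at r4c2 ⇒ r4c2=5.
Step 15. [r5c5∈{3}] r5c5's peers cover all but 3. So r5c5=3.
Step 16. [r3c3∈{4}] nothing but 4 survives at r3c3. So r3c3=4.
Step 17. [r6c4∈{6}] r6c4's peers cover all but 6 ⇒ r6c4=6.
Step 18. [r1c2∈{4}] nothing but 4 survives at r1c2, so r1c2=4.

Answer: 6 4 2 1 5 3 / 1 3 5 4 6 2 / 3 1 4 5 2 6 / 2 5 6 3 1 4 / 4 6 1 2 3 5 / 5 2 3 6 4 1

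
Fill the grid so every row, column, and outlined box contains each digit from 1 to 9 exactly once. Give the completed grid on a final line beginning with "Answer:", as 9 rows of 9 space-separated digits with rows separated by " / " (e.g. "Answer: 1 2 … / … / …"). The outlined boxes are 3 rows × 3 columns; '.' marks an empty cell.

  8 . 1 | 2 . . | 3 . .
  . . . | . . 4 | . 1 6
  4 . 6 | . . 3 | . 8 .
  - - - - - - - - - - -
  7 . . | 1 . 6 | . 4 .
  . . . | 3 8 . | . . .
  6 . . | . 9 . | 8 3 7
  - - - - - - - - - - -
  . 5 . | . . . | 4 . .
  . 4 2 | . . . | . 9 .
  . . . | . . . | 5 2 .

Step 1. [r9c2∈{1,3,6,7,8,9}] in col 2, 6 fits only at r9c2. So r9c2=6.
Step 2. [r5c6∈{2,5,7}] r5c6 is the only open cell in row 5 admitting 7. So r5c6=7.
Step 3. [r2c4∈{5,7,8,9}] row 2 places 8 nowhere but r2c4, so r2c4=8.
Step 4. [r3c5∈{1,5,7}] r3c5 is the only open cell in row 3 admitting 1, so r3c5=1.
Step 5. [r4c2∈{2,3,8,9}] in col 2, 8 fits only at r4c2, so r4c2=8.
Step 6. [r2c2∈{2,3,7,9}] across col 2, 3 lands solely at r2c2 ⇒ r2c2=3.
Step 7. [r4c3∈{3,5,9}] r4c3 is the only open cell in row 4 admitting 3. So r4c3=3.
Step 8. [r1c5∈{5,6,7}] in row 1, 6 fits only at r1c5 ⇒ r1c5=6.
Step 9. [r5c3∈{4,5,9}] 4 has one home in row 5: r5c3, so r5c3=4.
Step 10. [r6c3∈{5}] nothing but 5 survives at r6c3, so r6c3=5.
Step 11. [r4c5∈{2,5}] in box 5, 5 fits only at r4c5, so r4c5=5.
Step 12. [r2c5∈{7}] r2c5 is down to just 7. So r2c5=7.
Step 13. [r2c3∈{9}] r2c3's peers cover all but 9, so r2c3=9.
Step 14. [r5c2∈{1,2,9}] col 2 places 9 nowhere but r5c2, so r5c2=9.
Step 15. [r2c7∈{2}] r2c7 is down to just 2, so r2c7=2.
Step 16. [r8c5∈{3}] r8c5's peers cover all but 3 ⇒ r8c5=3.
Step 17. [r8c1∈{1}] only 1 remains possible at r8c1. So r8c1=1.
Step 18. [r8c9∈{8}] nothing but 8 survives at r8c9, so r8c9=8.
Step 19. [r4c9∈{2,9}] row 4 places 2 nowhere but r4c9, so r4c9=2.
Step 20. [r3c2∈{2,7}] row 3 places 2 nowhere but r3c2. So r3c2=2.
Step 21. [r3c7∈{7,9}] row 3 places 7 nowhere but r3c7 ⇒ r3c7=7.
Step 22. [r8c4∈{5,6,7}] in row 8, 7 fits only at r8c4. So r8c4=7.
Step 23. [r1c8∈{5}] r1c8 has the single candidate 5 ⇒ r1c8=5.
Step 24. [r1c6∈{9}] nothing but 9 survives at r1c6. So r1c6=9.
Step 25. [r9c3∈{7,8}] 7 has one home in row 9: r9c3 ⇒ r9c3=7.
Step 26. [r5c8∈{6}] nothing but 6 survives at r5c8 ⇒ r5c8=6.
Step 27. [r9c6∈{1,8}] r9c6 is the only open cell in row 9 admitting 8. So r9c6=8.
Step 28. [r9c9∈{1,3}] 1 has one home in row 9: r9c9, so r9c9=1.
Step 29. [r9c1∈{3,9}] in row 9, 3 fits only at r9c1 ⇒ r9c1=3.
Step 30. [r9c4∈{4,9}] in row 9, 9 fits only at r9c4. So r9c4=9.
Step 31. [r7c6∈{1,2}] across row 7, 1 lands solely at r7c6. So r7c6=1.
Step 32. [r7c3∈{8}] r7c3's peers cover all but 8 ⇒ r7c3=8.
Step 33. [r7c4∈{6}] only 6 remains possible at r7c4 ⇒ r7c4=6.
Step 34. [r8c6∈{5}] r8c6 is down to just 5, so r8c6=5.
Step 35. [r5c1∈{2}] r5c1 has the single candidate 2, so r5c1=2.
Step 36. [r1c2∈{7}] only 7 remains possible at r1c2 ⇒ r1c2=7.
Step 37. [r3c4∈{5}] r3c4's peers cover all but 5. So r3c4=5.
Step 38. [r6c4∈{4}] r6c4 is down to just 4. So r6c4=4.
Step 39. [r2c1∈{5}] r2c1 is down to just 5. So r2c1=5.
Step 40. [r3c9∈{9}] nothing but 9 survives at r3c9. So r3c9=9.
Step 41. [r9c5∈{4}] nothing but 4 survives at r9c5. So r9c5=4.
Step 42. [r5c7∈{1}] only 1 remains possible at r5c7. So r5c7=1.
Step 43. [r8c7∈{6}] only 6 remains possible at r8c7, so r8c7=6.
Step 44. [r1c9∈{4}] r1c9's peers cover all but 4 ⇒ r1c9=4.
Step 45. [r7c5∈{2}] r7c5's peers cover all but 2, so r7c5=2.
Step 46. [r6c6∈{2}] nothing but 2 survives at r6c6 ⇒ r6c6=2.
Step 47. [r4c7∈{9}] r4c7 has the single candidate 9. So r4c7=9.
Step 48. [r6c2∈{1}] r6c2's peers cover all but 1 ⇒ r6c2=1.
Step 49. [r7c9∈{3}] nothing but 3 survives at r7c9, so r7c9=3.
Step 50. [r7c1∈{9}] r7c1 is down to just 9. So r7c1=9.
Step 51. [r5c9∈{5}] r5c9 has the single candidate 5. So r5c9=5.
Step 52. [r7c8∈{7}] r7c8's peers cover all but 7, so r7c8=7.

Answer: 8 7 1 2 6 9 3 5 4 / 5 3 9 8 7 4 2 1 6 / 4 2 6 5 1 3 7 8 9 / 7 8 3 1 5 6 9 4 2 / 2 9 4 3 8 7 1 6 5 / 6 1 5 4 9 2 8 3 7 / 9 5 8 6 2 1 4 7 3 / 1 4 2 7 3 5 6 9 8 / 3 6 7 9 4 8 5 2 1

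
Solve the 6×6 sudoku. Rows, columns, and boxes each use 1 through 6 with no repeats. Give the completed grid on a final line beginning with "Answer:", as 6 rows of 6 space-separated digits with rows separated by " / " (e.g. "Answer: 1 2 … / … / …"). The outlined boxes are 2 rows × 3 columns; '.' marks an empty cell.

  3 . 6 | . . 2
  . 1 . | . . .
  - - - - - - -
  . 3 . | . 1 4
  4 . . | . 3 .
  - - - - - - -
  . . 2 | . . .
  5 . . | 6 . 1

Step 1. [r6c2∈{4}] nothing but 4 survives at r6c2. So r6c2=4.
Step 2. [r1c2∈{5}] r1c2 has the single candidate 5, so r1c2=5.
Step 3. [r1c5∈{4}] only 4 remains possible at r1c5, so r1c5=4.
Step 4. [r3c1∈{2,6}] in row 3, 6 fits only at r3c1, so r3c1=6.
Step 5. [r5c5∈{5}] r5c5's peers cover all but 5. So r5c5=5.
Step 6. [r3c3∈{5}] only 5 remains possible at r3c3, so r3c3=5.
Step 7. [r5c6∈{3}] only 3 remains possible at r5c6, so r5c6=3.
Step 8. [r4c6∈{5,6}] 6 has one home in row 4: r4c6. So r4c6=6.
Step 9. [r4c4∈{2,5}] row 4 places 5 nowhere but r4c4 ⇒ r4c4=5.
Step 10. [r2c5∈{6}] r2c5 has the single candidate 6, so r2c5=6.
Step 11. [r5c4∈{4}] only 4 remains possible at r5c4. So r5c4=4.
Step 12. [r3c4∈{2}] r3c4 has the single candidate 2 ⇒ r3c4=2.
Step 13. [r2c6∈{5}] r2c6 has the single candidate 5 ⇒ r2c6=5.
Step 14. [r6c5∈{2}] r6c5 has the single candidate 2. So r6c5=2.
Step 15. [r4c2∈{2}] r4c2 has the single candidate 2. So r4c2=2.
Step 16. [r2c3∈{4}] r2c3 is down to just 4 ⇒ r2c3=4.
Step 17. [r1c4∈{1}] only 1 remains possible at r1c4 ⇒ r1c4=1.
Step 18. [r4c3∈{1}] only 1 remains possible at r4c3, so r4c3=1.
Step 19. [r5c2∈{6}] r5c2 is down to just 6 ⇒ r5c2=6.
Step 20. [r2c4∈{3}] r2c4 has the single candidate 3, so r2c4=3.
Step 21. [r5c1∈{1}] only 1 remains possible at r5c1. So r5c1=1.
Step 22. [r2c1∈{2}] nothing but 2 survives at r2c1. So r2c1=2.
Step 23. [r6c3∈{3}] r6c3's peers cover all but 3 ⇒ r6c3=3.

Answer: 3 5 6 1 4 2 / 2 1 4 3 6 5 / 6 3 5 2 1 4 / 4 2 1 5 3 6 / 1 6 2 4 5 3 / 5 4 3 6 2 1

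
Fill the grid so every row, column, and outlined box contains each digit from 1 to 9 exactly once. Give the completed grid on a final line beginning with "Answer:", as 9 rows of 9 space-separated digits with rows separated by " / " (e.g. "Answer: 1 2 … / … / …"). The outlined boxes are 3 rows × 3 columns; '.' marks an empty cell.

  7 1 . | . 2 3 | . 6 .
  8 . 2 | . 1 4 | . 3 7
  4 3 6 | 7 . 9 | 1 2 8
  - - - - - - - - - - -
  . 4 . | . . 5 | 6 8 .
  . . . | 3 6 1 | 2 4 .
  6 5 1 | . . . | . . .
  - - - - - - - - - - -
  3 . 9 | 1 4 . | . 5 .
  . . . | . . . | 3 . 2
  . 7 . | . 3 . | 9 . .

Step 1. [r6c8∈{7,9}] 9 has one home in col 8: r6c8 ⇒ r6c8=9.
Step 2. [r1c3∈{5}] r1c3 has the single candidate 5, so r1c3=5.
Step 3. [r7c2∈{2,6,8}] r7c2 is the only open cell in col 2 admitting 2. So r7c2=2.
Step 4. [r9c9∈{1,4,6}] r9c9 is the only open cell in box 9 admitting 4. So r9c9=4.
Step 5. [r9c3∈{8}] r9c3 has the single candidate 8, so r9c3=8.
Step 6. [r8c8∈{1,7}] r8c8 is the only open cell in col 8 admitting 7, so r8c8=7.
Step 7. [r2c4∈{5,6}] across row 2, 6 lands solely at r2c4, so r2c4=6.
Step 8. [r7c6∈{6,7,8}] across row 7, 7 lands solely at r7c6 ⇒ r7c6=7.
Step 9. [r5c1∈{9}] nothing but 9 survives at r5c1. So r5c1=9.
Step 10. [r8c1∈{1,5}] 1 has one home in row 8: r8c1. So r8c1=1.
Step 11. [r1c4∈{8}] r1c4 is down to just 8. So r1c4=8.
Step 12. [r9c6∈{2,6}] 6 has one home in row 9: r9c6. So r9c6=6.
Step 13. [r6c6∈{2,8}] col 6 places 2 nowhere but r6c6 ⇒ r6c6=2.
Step 14. [r6c5∈{7,8}] row 6 places 8 nowhere but r6c5. So r6c5=8.
Step 15. [r4c5∈{7,9}] r4c5 is the only open cell in col 5 admitting 7, so r4c5=7.
Step 16. [r8c5∈{5,9}] col 5 places 9 nowhere but r8c5 ⇒ r8c5=9.
Step 17. [r6c9∈{3}] nothing but 3 survives at r6c9 ⇒ r6c9=3.
Step 18. [r9c1∈{5}] r9c1 is down to just 5. So r9c1=5.
Step 19. [r6c7∈{7}] only 7 remains possible at r6c7. So r6c7=7.
Step 20. [r7c7∈{8}] nothing but 8 survives at r7c7 ⇒ r7c7=8.
Step 21. [r7c9∈{6}] r7c9 has the single candidate 6 ⇒ r7c9=6.
Step 22. [r5c3∈{7}] r5c3's peers cover all but 7. So r5c3=7.
Step 23. [r4c4∈{9}] r4c4 is down to just 9, so r4c4=9.
Step 24. [r8c3∈{4}] nothing but 4 survives at r8c3. So r8c3=4.
Step 25. [r5c9∈{5}] r5c9's peers cover all but 5 ⇒ r5c9=5.
Step 26. [r4c9∈{1}] r4c9's peers cover all but 1, so r4c9=1.
Step 27. [r9c4∈{2}] r9c4's peers cover all but 2, so r9c4=2.
Step 28. [r8c4∈{5}] r8c4 is down to just 5 ⇒ r8c4=5.
Step 29. [r4c3∈{3}] nothing but 3 survives at r4c3. So r4c3=3.
Step 30. [r8c6∈{8}] nothing but 8 survives at r8c6. So r8c6=8.
Step 31. [r9c8∈{1}] only 1 remains possible at r9c8, so r9c8=1.
Step 32. [r1c7∈{4}] r1c7 has the single candidate 4, so r1c7=4.
Step 33. [r4c1∈{2}] nothing but 2 survives at r4c1 ⇒ r4c1=2.
Step 34. [r5c2∈{8}] r5c2's peers cover all but 8, so r5c2=8.
Step 35. [r6c4∈{4}] nothing but 4 survives at r6c4. So r6c4=4.
Step 36. [r2c2∈{9}] r2c2's peers cover all but 9 ⇒ r2c2=9.
Step 37. [r8c2∈{6}] only 6 remains possible at r8c2 ⇒ r8c2=6.
Step 38. [r1c9∈{9}] r1c9 has the single candidate 9 ⇒ r1c9=9.
Step 39. [r3c5∈{5}] r3c5's peers cover all but 5, so r3c5=5.
Step 40. [r2c7∈{5}] r2c7 is down to just 5, so r2c7=5.

Answer: 7 1 5 8 2 3 4 6 9 / 8 9 2 6 1 4 5 3 7 / 4 3 6 7 5 9 1 2 8 / 2 4 3 9 7 5 6 8 1 / 9 8 7 3 6 1 2 4 5 / 6 5 1 4 8 2 7 9 3 / 3 2 9 1 4 7 8 5 6 / 1 6 4 5 9 8 3 7 2 / 5 7 8 2 3 6 9 1 4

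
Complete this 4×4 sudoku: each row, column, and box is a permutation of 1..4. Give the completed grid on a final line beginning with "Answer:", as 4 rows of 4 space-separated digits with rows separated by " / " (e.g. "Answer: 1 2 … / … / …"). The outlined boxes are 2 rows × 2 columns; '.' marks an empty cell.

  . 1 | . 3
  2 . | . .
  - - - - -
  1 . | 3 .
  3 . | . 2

Step 1. [r4c2∈{4}] nothing but 4 survives at r4c2 ⇒ r4c2=4.
Step 2. [r2c4∈{1,4}] 1 has one home in col 4: r2c4 ⇒ r2c4=1.
Step 3. [r1c3∈{2,4}] row 1 places 2 nowhere but r1c3, so r1c3=2.
Step 4. [r4c3∈{1}] r4c3's peers cover all but 1 ⇒ r4c3=1.
Step 5. [r3c2∈{2}] r3c2's peers cover all but 2 ⇒ r3c2=2.
Step 6. [r2c3∈{4}] only 4 remains possible at r2c3 ⇒ r2c3=4.
Step 7. [r2c2∈{3}] r2c2 is down to just 3. So r2c2=3.
Step 8. [r1c1∈{4}] only 4 remains possible at r1c1. So r1c1=4.
Step 9. [r3c4∈{4}] r3c4's peers cover all but 4. So r3c4=4.

Answer: 4 1 2 3 / 2 3 4 1 / 1 2 3 4 / 3 4 1 2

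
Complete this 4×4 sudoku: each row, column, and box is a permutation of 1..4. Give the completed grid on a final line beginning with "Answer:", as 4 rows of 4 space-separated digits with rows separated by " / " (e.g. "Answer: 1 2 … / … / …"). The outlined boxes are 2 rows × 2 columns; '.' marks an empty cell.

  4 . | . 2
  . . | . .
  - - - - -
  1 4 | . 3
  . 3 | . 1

Step 1. [r4c3∈{2,4}] row 4 places 4 nowhere but r4c3 ⇒ r4c3=4.
Step 2. [r1c3∈{1,3}] r1c3 is the only open cell in row 1 admitting 3. So r1c3=3.
Step 3. [r2c2∈{1,2}] across col 2, 2 lands solely at r2c2 ⇒ r2c2=2.
Step 4. [r3c3∈{2}] r3c3's peers cover all but 2. So r3c3=2.
Step 5. [r4c1∈{2}] r4c1's peers cover all but 2. So r4c1=2.
Step 6. [r1c2∈{1}] only 1 remains possible at r1c2 ⇒ r1c2=1.
Step 7. [r2c1∈{3}] only 3 remains possible at r2c1, so r2c1=3.
Step 8. [r2c3∈{1}] r2c3 is down to just 1, so r2c3=1.
Step 9. [r2c4∈{4}] r2c4's peers cover all but 4, so r2c4=4.

Answer: 4 1 3 2 / 3 2 1 4 / 1 4 2 3 / 2 3 4 1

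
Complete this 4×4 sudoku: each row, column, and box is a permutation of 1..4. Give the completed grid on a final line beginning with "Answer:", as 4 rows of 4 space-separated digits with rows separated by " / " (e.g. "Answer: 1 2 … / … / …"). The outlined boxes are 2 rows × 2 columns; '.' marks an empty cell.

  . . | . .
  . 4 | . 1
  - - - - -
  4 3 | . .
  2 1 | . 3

Step 1. [r2c3∈{2,3}] 2 has one home in row 2: r2c3. So r2c3=2.
Step 2. [r1c3∈{3,4}] r1c3 is the only open cell in col 3 admitting 3, so r1c3=3.
Step 3. [r3c3∈{1}] r3c3 has the single candidate 1, so r3c3=1.
Step 4. [r3c4∈{2}] nothing but 2 survives at r3c4 ⇒ r3c4=2.
Step 5. [r1c2∈{2}] only 2 remains possible at r1c2, so r1c2=2.
Step 6. [r2c1∈{3}] r2c1 is down to just 3 ⇒ r2c1=3.
Step 7. [r1c4∈{4}] only 4 remains possible at r1c4, so r1c4=4.
Step 8. [r1c1∈{1}] nothing but 1 survives at r1c1 ⇒ r1c1=1.
Step 9. [r4c3∈{4}] r4c3 is down to just 4, so r4c3=4.

Answer: 1 2 3 4 / 3 4 2 1 / 4 3 1 2 / 2 1 4 3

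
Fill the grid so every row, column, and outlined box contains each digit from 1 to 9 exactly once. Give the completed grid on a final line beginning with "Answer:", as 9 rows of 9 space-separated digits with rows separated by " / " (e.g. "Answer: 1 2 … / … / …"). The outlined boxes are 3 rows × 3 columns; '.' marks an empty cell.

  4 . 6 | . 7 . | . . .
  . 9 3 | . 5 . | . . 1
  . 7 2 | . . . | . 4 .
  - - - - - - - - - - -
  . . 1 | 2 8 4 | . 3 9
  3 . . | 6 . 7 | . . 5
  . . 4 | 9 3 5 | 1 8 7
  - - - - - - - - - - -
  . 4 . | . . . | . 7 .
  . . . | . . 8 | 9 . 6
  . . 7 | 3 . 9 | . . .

Step 1. [r8c3∈{5}] only 5 remains possible at r8c3, so r8c3=5.
Step 2. [r5c8∈{2}] nothing but 2 survives at r5c8. So r5c8=2.
Step 3. [r2c1∈{8}] nothing but 8 survives at r2c1. So r2c1=8.
Step 4. [r8c8∈{1}] nothing but 1 survives at r8c8. So r8c8=1.
Step 5. [r8c1∈{2}] r8c1 has the single candidate 2, so r8c1=2.
Step 6. [r6c1∈{6}] only 6 remains possible at r6c1, so r6c1=6.
Step 7. [r9c9∈{2,4,8}] 4 has one home in col 9: r9c9 ⇒ r9c9=4.
Step 8. [r9c1∈{1}] r9c1 is down to just 1. So r9c1=1.
Step 9. [r2c8∈{6}] r2c8's peers cover all but 6. So r2c8=6.
Step 10. [r3c1∈{5}] r3c1 has the single candidate 5. So r3c1=5.
Step 11. [r2c6∈{2}] r2c6 has the single candidate 2, so r2c6=2.
Step 12. [r9c8∈{5}] r9c8 has the single candidate 5. So r9c8=5.
Step 13. [r1c7∈{2,3,5,8}] row 1 places 5 nowhere but r1c7. So r1c7=5.
Step 14. [r1c9∈{2,3,8}] across row 1, 2 lands solely at r1c9 ⇒ r1c9=2.
Step 15. [r5c3∈{8,9}] across row 5, 9 lands solely at r5c3, so r5c3=9.
Step 16. [r7c3∈{8}] r7c3's peers cover all but 8, so r7c3=8.
Step 17. [r3c9∈{3,8}] across col 9, 8 lands solely at r3c9 ⇒ r3c9=8.
Step 18. [r3c4∈{1}] nothing but 1 survives at r3c4. So r3c4=1.
Step 19. [r7c6∈{1,6}] 1 has one home in col 6: r7c6. So r7c6=1.
Step 20. [r7c5∈{2,6}] across row 7, 6 lands solely at r7c5 ⇒ r7c5=6.
Step 21. [r7c7∈{2,3}] row 7 places 2 nowhere but r7c7. So r7c7=2.
Step 22. [r8c4∈{4,7}] 7 has one home in row 8: r8c4, so r8c4=7.
Step 23. [r1c6∈{3}] nothing but 3 survives at r1c6 ⇒ r1c6=3.
Step 24. [r5c2∈{8}] nothing but 8 survives at r5c2. So r5c2=8.
Step 25. [r1c2∈{1}] nothing but 1 survives at r1c2 ⇒ r1c2=1.
Step 26. [r3c7∈{3}] r3c7 has the single candidate 3 ⇒ r3c7=3.
Step 27. [r6c2∈{2}] r6c2 is down to just 2 ⇒ r6c2=2.
Step 28. [r4c1∈{7}] nothing but 7 survives at r4c1 ⇒ r4c1=7.
Step 29. [r8c5∈{4}] r8c5 has the single candidate 4. So r8c5=4.
Step 30. [r4c7∈{6}] r4c7 has the single candidate 6, so r4c7=6.
Step 31. [r1c4∈{8}] r1c4 has the single candidate 8 ⇒ r1c4=8.
Step 32. [r2c7∈{7}] r2c7's peers cover all but 7. So r2c7=7.
Step 33. [r9c5∈{2}] r9c5's peers cover all but 2 ⇒ r9c5=2.
Step 34. [r9c2∈{6}] r9c2 has the single candidate 6. So r9c2=6.
Step 35. [r5c7∈{4}] r5c7 has the single candidate 4 ⇒ r5c7=4.
Step 36. [r9c7∈{8}] r9c7 is down to just 8, so r9c7=8.
Step 37. [r1c8∈{9}] r1c8 has the single candidate 9, so r1c8=9.
Step 38. [r3c5∈{9}] r3c5 has the single candidate 9 ⇒ r3c5=9.
Step 39. [r5c5∈{1}] r5c5 is down to just 1, so r5c5=1.
Step 40. [r7c1∈{9}] only 9 remains possible at r7c1, so r7c1=9.
Step 41. [r7c4∈{5}] r7c4 has the single candidate 5 ⇒ r7c4=5.
Step 42. [r4c2∈{5}] r4c2's peers cover all but 5, so r4c2=5.
Step 43. [r3c6∈{6}] r3c6 has the single candidate 6. So r3c6=6.
Step 44. [r7c9∈{3}] r7c9 has the single candidate 3, so r7c9=3.
Step 45. [r2c4∈{4}] r2c4 is down to just 4, so r2c4=4.
Step 46. [r8c2∈{3}] nothing but 3 survives at r8c2. So r8c2=3.

Answer: 4 1 6 8 7 3 5 9 2 / 8 9 3 4 5 2 7 6 1 / 5 7 2 1 9 6 3 4 8 / 7 5 1 2 8 4 6 3 9 / 3 8 9 6 1 7 4 2 5 / 6 2 4 9 3 5 1 8 7 / 9 4 8 5 6 1 2 7 3 / 2 3 5 7 4 8 9 1 6 / 1 6 7 3 2 9 8 5 4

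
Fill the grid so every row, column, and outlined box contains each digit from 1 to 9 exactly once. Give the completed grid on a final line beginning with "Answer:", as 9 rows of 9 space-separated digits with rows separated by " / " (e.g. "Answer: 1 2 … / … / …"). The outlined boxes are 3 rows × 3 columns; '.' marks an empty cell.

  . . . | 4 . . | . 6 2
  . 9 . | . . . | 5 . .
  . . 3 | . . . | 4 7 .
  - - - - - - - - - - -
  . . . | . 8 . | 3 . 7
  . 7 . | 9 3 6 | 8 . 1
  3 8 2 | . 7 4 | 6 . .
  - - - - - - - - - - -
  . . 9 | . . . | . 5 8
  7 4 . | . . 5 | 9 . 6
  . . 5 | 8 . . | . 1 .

Step 1. [r1c6∈{1,3,7,8,9}] row 1 places 3 nowhere but r1c6 ⇒ r1c6=3.
Step 2. [r6c4∈{1,5}] across row 6, 1 lands solely at r6c4. So r6c4=1.
Step 3. [r4c6∈{2}] only 2 remains possible at r4c6, so r4c6=2.
Step 4. [r5c3∈{4}] nothing but 4 survives at r5c3, so r5c3=4.
Step 5. [r1c5∈{1,5,9}] across row 1, 9 lands solely at r1c5, so r1c5=9.
Step 6. [r3c5∈{1,2,5,6}] r3c5 is the only open cell in col 5 admitting 5 ⇒ r3c5=5.
Step 7. [r2c1∈{1,2,4,6,8}] row 2 places 4 nowhere but r2c1, so r2c1=4.
Step 8. [r4c1∈{1,5,6,9}] 9 has one home in col 1: r4c1. So r4c1=9.
Step 9. [r7c5∈{1,2,4,6}] row 7 places 4 nowhere but r7c5. So r7c5=4.
Step 10. [r8c3∈{1,8}] in row 8, 8 fits only at r8c3, so r8c3=8.
Step 11. [r8c5∈{1,2}] r8c5 is the only open cell in row 8 admitting 1 ⇒ r8c5=1.
Step 12. [r7c6∈{7}] nothing but 7 survives at r7c6, so r7c6=7.
Step 13. [r7c7∈{2}] only 2 remains possible at r7c7 ⇒ r7c7=2.
Step 14. [r8c4∈{2,3}] row 8 places 2 nowhere but r8c4, so r8c4=2.
Step 15. [r3c4∈{6}] nothing but 6 survives at r3c4. So r3c4=6.
Step 16. [r1c1∈{1,5,8}] 8 has one home in row 1: r1c1 ⇒ r1c1=8.
Step 17. [r2c3∈{1,6,7}] 6 has one home in row 2: r2c3 ⇒ r2c3=6.
Step 18. [r4c2∈{1,5,6}] 6 has one home in row 4: r4c2, so r4c2=6.
Step 19. [r2c8∈{3,8}] r2c8 is the only open cell in col 8 admitting 8 ⇒ r2c8=8.
Step 20. [r1c7∈{1}] r1c7's peers cover all but 1, so r1c7=1.
Step 21. [r7c1∈{1,6}] row 7 places 6 nowhere but r7c1 ⇒ r7c1=6.
Step 22. [r3c1∈{1,2}] across col 1, 1 lands solely at r3c1. So r3c1=1.
Step 23. [r8c8∈{3}] r8c8's peers cover all but 3 ⇒ r8c8=3.
Step 24. [r9c2∈{2,3}] row 9 places 3 nowhere but r9c2, so r9c2=3.
Step 25. [r3c9∈{9}] r3c9 is down to just 9, so r3c9=9.
Step 26. [r3c2∈{2}] r3c2 is down to just 2, so r3c2=2.
Step 27. [r7c4∈{3}] nothing but 3 survives at r7c4, so r7c4=3.
Step 28. [r5c8∈{2}] r5c8 is down to just 2, so r5c8=2.
Step 29. [r2c5∈{2}] r2c5's peers cover all but 2 ⇒ r2c5=2.
Step 30. [r2c9∈{3}] nothing but 3 survives at r2c9, so r2c9=3.
Step 31. [r9c9∈{4}] r9c9 is down to just 4, so r9c9=4.
Step 32. [r2c4∈{7}] only 7 remains possible at r2c4 ⇒ r2c4=7.
Step 33. [r9c7∈{7}] r9c7's peers cover all but 7, so r9c7=7.
Step 34. [r9c6∈{9}] nothing but 9 survives at r9c6 ⇒ r9c6=9.
Step 35. [r4c3∈{1}] only 1 remains possible at r4c3, so r4c3=1.
Step 36. [r9c1∈{2}] r9c1's peers cover all but 2, so r9c1=2.
Step 37. [r2c6∈{1}] r2c6 has the single candidate 1. So r2c6=1.
Step 38. [r9c5∈{6}] r9c5 has the single candidate 6. So r9c5=6.
Step 39. [r7c2∈{1}] only 1 remains possible at r7c2 ⇒ r7c2=1.
Step 40. [r6c8∈{9}] only 9 remains possible at r6c8. So r6c8=9.
Step 41. [r4c4∈{5}] only 5 remains possible at r4c4 ⇒ r4c4=5.
Step 42. [r1c2∈{5}] r1c2 has the single candidate 5. So r1c2=5.
Step 43. [r6c9∈{5}] r6c9's peers cover all but 5. So r6c9=5.
Step 44. [r4c8∈{4}] nothing but 4 survives at r4c8 ⇒ r4c8=4.
Step 45. [r5c1∈{5}] r5c1 has the single candidate 5, so r5c1=5.
Step 46. [r1c3∈{7}] r1c3's peers cover all but 7, so r1c3=7.
Step 47. [r3c6∈{8}] r3c6's peers cover all but 8. So r3c6=8.

Answer: 8 5 7 4 9 3 1 6 2 / 4 9 6 7 2 1 5 8 3 / 1 2 3 6 5 8 4 7 9 / 9 6 1 5 8 2 3 4 7 / 5 7 4 9 3 6 8 2 1 / 3 8 2 1 7 4 6 9 5 / 6 1 9 3 4 7 2 5 8 / 7 4 8 2 1 5 9 3 6 / 2 3 5 8 6 9 7 1 4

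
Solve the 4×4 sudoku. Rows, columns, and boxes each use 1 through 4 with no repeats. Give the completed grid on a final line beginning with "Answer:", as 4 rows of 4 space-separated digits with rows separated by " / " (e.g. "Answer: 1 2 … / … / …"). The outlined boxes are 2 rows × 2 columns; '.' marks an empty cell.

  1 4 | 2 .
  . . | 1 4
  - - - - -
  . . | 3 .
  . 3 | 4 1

Step 1. [r4c1∈{2}] r4c1 has the single candidate 2. So r4c1=2.
Step 2. [r3c1∈{4}] r3c1's peers cover all but 4, so r3c1=4.
Step 3. [r3c4∈{2}] nothing but 2 survives at r3c4, so r3c4=2.
Step 4. [r3c2∈{1}] r3c2's peers cover all but 1 ⇒ r3c2=1.
Step 5. [r1c4∈{3}] nothing but 3 survives at r1c4 ⇒ r1c4=3.
Step 6. [r2c2∈{2}] r2c2 is down to just 2, so r2c2=2.
Step 7. [r2c1∈{3}] r2c1's peers cover all but 3, so r2c1=3.

Answer: 1 4 2 3 / 3 2 1 4 / 4 1 3 2 / 2 3 4 1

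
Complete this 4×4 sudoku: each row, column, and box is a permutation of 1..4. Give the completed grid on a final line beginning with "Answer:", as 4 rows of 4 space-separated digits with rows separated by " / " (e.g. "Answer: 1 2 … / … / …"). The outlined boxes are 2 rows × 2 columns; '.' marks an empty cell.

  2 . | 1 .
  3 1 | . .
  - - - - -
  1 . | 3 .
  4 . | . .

Step 1. [r4c3∈{2}] only 2 remains possible at r4c3. So r4c3=2.
Step 2. [r2c3∈{4}] r2c3's peers cover all but 4. So r2c3=4.
Step 3. [r2c4∈{2}] only 2 remains possible at r2c4. So r2c4=2.
Step 4. [r1c2∈{4}] r1c2 has the single candidate 4. So r1c2=4.
Step 5. [r1c4∈{3}] r1c4 has the single candidate 3. So r1c4=3.
Step 6. [r3c4∈{4}] r3c4 has the single candidate 4 ⇒ r3c4=4.
Step 7. [r3c2∈{2}] nothing but 2 survives at r3c2, so r3c2=2.
Step 8. [r4c2∈{3}] r4c2's peers cover all but 3 ⇒ r4c2=3.
Step 9. [r4c4∈{1}] r4c4's peers cover all but 1 ⇒ r4c4=1.

Answer: 2 4 1 3 / 3 1 4 2 / 1 2 3 4 / 4 3 2 1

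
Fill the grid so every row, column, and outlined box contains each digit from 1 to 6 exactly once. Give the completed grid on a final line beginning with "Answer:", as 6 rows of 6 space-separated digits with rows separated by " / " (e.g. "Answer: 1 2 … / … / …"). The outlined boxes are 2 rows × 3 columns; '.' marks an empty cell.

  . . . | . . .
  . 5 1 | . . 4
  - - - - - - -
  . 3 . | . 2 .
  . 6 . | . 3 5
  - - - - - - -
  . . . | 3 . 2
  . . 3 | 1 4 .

Step 1. [r2c5∈{6}] only 6 remains possible at r2c5 ⇒ r2c5=6.
Step 2. [r6c1∈{2,5,6}] across row 6, 5 lands solely at r6c1 ⇒ r6c1=5.
Step 3. [r4c1∈{1,2,4}] r4c1 is the only open cell in row 4 admitting 1 ⇒ r4c1=1.
Step 4. [r3c1∈{4}] only 4 remains possible at r3c1, so r3c1=4.
Step 5. [r1c4∈{2,5}] 5 has one home in col 4: r1c4. So r1c4=5.
Step 6. [r5c1∈{6}] nothing but 6 survives at r5c1. So r5c1=6.
Step 7. [r1c6∈{1,3}] col 6 places 3 nowhere but r1c6 ⇒ r1c6=3.
Step 8. [r1c1∈{2}] r1c1's peers cover all but 2, so r1c1=2.
Step 9. [r5c3∈{4}] r5c3 has the single candidate 4. So r5c3=4.
Step 10. [r3c6∈{1,6}] across row 3, 1 lands solely at r3c6, so r3c6=1.
Step 11. [r6c2∈{2}] r6c2's peers cover all but 2 ⇒ r6c2=2.
Step 12. [r4c4∈{4}] nothing but 4 survives at r4c4, so r4c4=4.
Step 13. [r5c2∈{1}] r5c2's peers cover all but 1. So r5c2=1.
Step 14. [r1c3∈{6}] r1c3 has the single candidate 6, so r1c3=6.
Step 15. [r6c6∈{6}] r6c6's peers cover all but 6. So r6c6=6.
Step 16. [r1c5∈{1}] nothing but 1 survives at r1c5. So r1c5=1.
Step 17. [r1c2∈{4}] r1c2's peers cover all but 4. So r1c2=4.
Step 18. [r3c4∈{6}] r3c4 has the single candidate 6, so r3c4=6.
Step 19. [r2c4∈{2}] r2c4 has the single candidate 2 ⇒ r2c4=2.
Step 20. [r5c5∈{5}] r5c5 is down to just 5 ⇒ r5c5=5.
Step 21. [r2c1∈{3}] r2c1 is down to just 3. So r2c1=3.
Step 22. [r4c3∈{2}] r4c3's peers cover all but 2, so r4c3=2.
Step 23. [r3c3∈{5}] r3c3 is down to just 5. So r3c3=5.

Answer: 2 4 6 5 1 3 / 3 5 1 2 6 4 / 4 3 5 6 2 1 / 1 6 2 4 3 5 / 6 1 4 3 5 2 / 5 2 3 1 4 6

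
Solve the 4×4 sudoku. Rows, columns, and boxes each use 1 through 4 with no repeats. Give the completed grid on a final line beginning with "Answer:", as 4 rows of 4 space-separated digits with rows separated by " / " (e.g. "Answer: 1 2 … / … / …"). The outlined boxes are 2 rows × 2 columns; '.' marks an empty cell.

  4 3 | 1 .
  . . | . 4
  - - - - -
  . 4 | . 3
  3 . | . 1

Step 1. [r4c2∈{2}] r4c2 is down to just 2, so r4c2=2.
Step 2. [r2c1∈{1,2}] across col 1, 2 lands solely at r2c1. So r2c1=2.
Step 3. [r1c4∈{2}] r1c4 has the single candidate 2. So r1c4=2.
Step 4. [r2c2∈{1}] r2c2 is down to just 1 ⇒ r2c2=1.
Step 5. [r3c3∈{2}] nothing but 2 survives at r3c3. So r3c3=2.
Step 6. [r4c3∈{4}] r4c3's peers cover all but 4. So r4c3=4.
Step 7. [r3c1∈{1}] r3c1 has the single candidate 1, so r3c1=1.
Step 8. [r2c3∈{3}] r2c3 is down to just 3. So r2c3=3.

Answer: 4 3 1 2 / 2 1 3 4 / 1 4 2 3 / 3 2 4 1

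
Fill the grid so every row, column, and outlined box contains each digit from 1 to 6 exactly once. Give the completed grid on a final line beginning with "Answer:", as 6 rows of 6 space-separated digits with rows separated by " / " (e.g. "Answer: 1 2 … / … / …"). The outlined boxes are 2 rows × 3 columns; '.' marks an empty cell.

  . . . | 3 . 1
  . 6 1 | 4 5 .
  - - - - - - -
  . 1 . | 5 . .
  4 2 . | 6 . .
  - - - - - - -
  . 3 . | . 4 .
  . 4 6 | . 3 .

Step 1. [r2c6∈{2}] r2c6's peers cover all but 2, so r2c6=2.
Step 2. [r3c3∈{3}] nothing but 3 survives at r3c3. So r3c3=3.
Step 3. [r6c6∈{5}] nothing but 5 survives at r6c6 ⇒ r6c6=5.
Step 4. [r1c2∈{5}] nothing but 5 survives at r1c2. So r1c2=5.
Step 5. [r1c1∈{2}] r1c1's peers cover all but 2, so r1c1=2.
Step 6. [r6c1∈{1}] r6c1 has the single candidate 1, so r6c1=1.
Step 7. [r5c3∈{2,5}] in col 3, 2 fits only at r5c3. So r5c3=2.
Step 8. [r4c3∈{5}] r4c3's peers cover all but 5 ⇒ r4c3=5.
Step 9. [r3c5∈{2}] r3c5 is down to just 2 ⇒ r3c5=2.
Step 10. [r5c1∈{5}] only 5 remains possible at r5c1. So r5c1=5.
Step 11. [r2c1∈{3}] nothing but 3 survives at r2c1, so r2c1=3.
Step 12. [r1c5∈{6}] nothing but 6 survives at r1c5. So r1c5=6.
Step 13. [r3c1∈{6}] r3c1 has the single candidate 6 ⇒ r3c1=6.
Step 14. [r5c6∈{6}] nothing but 6 survives at r5c6 ⇒ r5c6=6.
Step 15. [r6c4∈{2}] nothing but 2 survives at r6c4, so r6c4=2.
Step 16. [r5c4∈{1}] r5c4's peers cover all but 1 ⇒ r5c4=1.
Step 17. [r4c6∈{3}] r4c6 is down to just 3. So r4c6=3.
Step 18. [r1c3∈{4}] nothing but 4 survives at r1c3. So r1c3=4.
Step 19. [r4c5∈{1}] r4c5 is down to just 1, so r4c5=1.
Step 20. [r3c6∈{4}] r3c6 has the single candidate 4 ⇒ r3c6=4.

Answer: 2 5 4 3 6 1 / 3 6 1 4 5 2 / 6 1 3 5 2 4 / 4 2 5 6 1 3 / 5 3 2 1 4 6 / 1 4 6 2 3 5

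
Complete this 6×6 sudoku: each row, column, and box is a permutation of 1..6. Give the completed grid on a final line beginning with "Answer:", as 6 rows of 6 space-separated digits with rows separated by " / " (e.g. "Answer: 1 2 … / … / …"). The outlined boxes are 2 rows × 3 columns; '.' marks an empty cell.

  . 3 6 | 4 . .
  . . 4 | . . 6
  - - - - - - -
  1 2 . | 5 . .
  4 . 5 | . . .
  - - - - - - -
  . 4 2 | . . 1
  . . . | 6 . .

Step 1. [r5c4∈{3}] nothing but 3 survives at r5c4 ⇒ r5c4=3.
Step 2. [r2c5∈{1,2,3,5}] in row 2, 3 fits only at r2c5. So r2c5=3.
Step 3. [r1c5∈{1,2,5}] across row 1, 1 lands solely at r1c5 ⇒ r1c5=1.
Step 4. [r2c4∈{2}] only 2 remains possible at r2c4 ⇒ r2c4=2.
Step 5. [r2c1∈{5}] r2c1 has the single candidate 5 ⇒ r2c1=5.
Step 6. [r6c2∈{1,5}] r6c2 is the only open cell in col 2 admitting 5. So r6c2=5.
Step 7. [r3c5∈{4,6}] across row 3, 6 lands solely at r3c5 ⇒ r3c5=6.
Step 8. [r4c6∈{2,3}] row 4 places 3 nowhere but r4c6. So r4c6=3.
Step 9. [r6c6∈{2,4}] col 6 places 2 nowhere but r6c6 ⇒ r6c6=2.
Step 10. [r6c3∈{1,3}] in row 6, 1 fits only at r6c3, so r6c3=1.
Step 11. [r5c1∈{6}] r5c1 has the single candidate 6, so r5c1=6.
Step 12. [r4c5∈{2}] r4c5 has the single candidate 2 ⇒ r4c5=2.
Step 13. [r1c6∈{5}] only 5 remains possible at r1c6. So r1c6=5.
Step 14. [r3c6∈{4}] only 4 remains possible at r3c6. So r3c6=4.
Step 15. [r3c3∈{3}] only 3 remains possible at r3c3, so r3c3=3.
Step 16. [r6c5∈{4}] r6c5 has the single candidate 4 ⇒ r6c5=4.
Step 17. [r5c5∈{5}] only 5 remains possible at r5c5. So r5c5=5.
Step 18. [r1c1∈{2}] r1c1 is down to just 2. So r1c1=2.
Step 19. [r4c4∈{1}] r4c4 is down to just 1 ⇒ r4c4=1.
Step 20. [r6c1∈{3}] only 3 remains possible at r6c1 ⇒ r6c1=3.
Step 21. [r2c2∈{1}] only 1 remains possible at r2c2 ⇒ r2c2=1.
Step 22. [r4c2∈{6}] nothing but 6 survives at r4c2 ⇒ r4c2=6.

Answer: 2 3 6 4 1 5 / 5 1 4 2 3 6 / 1 2 3 5 6 4 / 4 6 5 1 2 3 / 6 4 2 3 5 1 / 3 5 1 6 4 2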